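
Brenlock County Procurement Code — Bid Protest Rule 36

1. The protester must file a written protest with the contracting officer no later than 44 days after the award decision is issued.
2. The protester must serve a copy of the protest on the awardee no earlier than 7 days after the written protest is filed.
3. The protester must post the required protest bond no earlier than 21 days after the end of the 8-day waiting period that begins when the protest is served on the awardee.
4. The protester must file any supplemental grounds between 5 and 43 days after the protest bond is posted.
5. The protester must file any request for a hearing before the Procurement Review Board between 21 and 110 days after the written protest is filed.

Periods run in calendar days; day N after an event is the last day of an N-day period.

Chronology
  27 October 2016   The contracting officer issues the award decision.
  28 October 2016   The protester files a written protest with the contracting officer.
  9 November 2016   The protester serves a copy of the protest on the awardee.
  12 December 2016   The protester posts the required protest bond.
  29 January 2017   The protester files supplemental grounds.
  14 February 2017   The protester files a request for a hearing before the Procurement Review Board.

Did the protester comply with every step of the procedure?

(1) due by 27 October 2016 + 44 days = 10 December 2016; done 28 October 2016 — timely.
(2) permitted from 28 October 2016 + 7 days = 4 November 2016 onward; 9 November 2016 is on or after that date.
(3) permitted from 17 November 2016 + 21 days = 8 December 2016 onward; done 12 December 2016, after the minimum wait.
(4) the permitted window runs from 12 December 2016 + 5 = 17 December 2016 to 12 December 2016 + 43 = 24 January 2017; done 29 January 2017 — 5 days after the window closed.
The analysis stops there.

No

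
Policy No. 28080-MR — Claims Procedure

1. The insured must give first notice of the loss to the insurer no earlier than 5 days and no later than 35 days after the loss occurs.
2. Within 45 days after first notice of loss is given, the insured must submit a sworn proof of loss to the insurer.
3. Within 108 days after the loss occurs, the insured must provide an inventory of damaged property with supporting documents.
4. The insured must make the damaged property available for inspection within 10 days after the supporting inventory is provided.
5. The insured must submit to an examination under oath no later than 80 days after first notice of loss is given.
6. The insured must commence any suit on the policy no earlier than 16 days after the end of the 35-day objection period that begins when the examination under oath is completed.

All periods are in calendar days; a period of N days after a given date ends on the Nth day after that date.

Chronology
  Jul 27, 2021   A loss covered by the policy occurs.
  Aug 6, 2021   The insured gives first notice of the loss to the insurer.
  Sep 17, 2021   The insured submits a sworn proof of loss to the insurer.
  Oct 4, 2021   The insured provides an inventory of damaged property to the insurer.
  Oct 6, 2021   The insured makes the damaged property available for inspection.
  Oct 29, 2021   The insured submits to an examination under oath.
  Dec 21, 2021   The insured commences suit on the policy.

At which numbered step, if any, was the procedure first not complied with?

Step 5

Step 1: the window is 5–35 days after Jul 27, 2021 (when the loss occurs), so Aug 1, 2021 through Aug 31, 2021; Aug 6, 2021 falls inside that range.
Step 2: 45 days after Aug 6, 2021 (when first notice of loss is given) is Sep 20, 2021; done Sep 17, 2021 — timely.
Step 3: 108 days after Jul 27, 2021 (when the loss occurs) is Nov 12, 2021; done Oct 4, 2021 — timely.
Step 4: 10 days after Oct 4, 2021 (when the supporting inventory is provided) is Oct 14, 2021; completed Oct 6, 2021, before the deadline.
Step 5: 80 days after Aug 6, 2021 (when first notice of loss is given) is Oct 25, 2021; Oct 29, 2021 misses that deadline by 4 days.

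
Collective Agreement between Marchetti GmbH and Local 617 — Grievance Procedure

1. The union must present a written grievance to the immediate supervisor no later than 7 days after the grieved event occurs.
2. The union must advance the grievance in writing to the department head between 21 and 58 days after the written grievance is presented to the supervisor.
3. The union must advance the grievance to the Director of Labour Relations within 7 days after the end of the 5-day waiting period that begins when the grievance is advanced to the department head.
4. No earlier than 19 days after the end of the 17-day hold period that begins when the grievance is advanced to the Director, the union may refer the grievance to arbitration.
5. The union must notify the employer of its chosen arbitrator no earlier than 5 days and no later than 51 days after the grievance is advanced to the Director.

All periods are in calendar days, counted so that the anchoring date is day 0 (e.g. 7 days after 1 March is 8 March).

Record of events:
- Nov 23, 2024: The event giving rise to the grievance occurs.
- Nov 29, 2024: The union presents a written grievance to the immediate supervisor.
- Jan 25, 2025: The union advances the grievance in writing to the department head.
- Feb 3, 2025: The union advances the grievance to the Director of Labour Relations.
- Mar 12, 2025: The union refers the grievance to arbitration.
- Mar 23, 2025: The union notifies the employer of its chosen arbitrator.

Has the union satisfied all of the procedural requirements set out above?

Step 1: 7 days after Nov 23, 2024 (when the grieved event occurs) is Nov 30, 2024; completed Nov 29, 2024, before the deadline.
Step 2: the window is 21–58 days after Nov 29, 2024 (when the written grievance is presented to the supervisor), so Dec 20, 2024 through Jan 26, 2025; done Jan 25, 2025, which is between those dates.
Step 3: 7 days after Jan 30, 2025 (end of the 5-day waiting period, which began when the grievance is advanced to the department head on Jan 25, 2025) is Feb 6, 2025; done Feb 3, 2025 — timely.
Step 4: the earliest permitted date is 19 days after Feb 20, 2025 (end of the 17-day hold period, which began when the grievance is advanced to the Director on Feb 3, 2025), i.e. Mar 11, 2025; done Mar 12, 2025, after the minimum wait.
Step 5: the window is 5–51 days after Feb 3, 2025 (when the grievance is advanced to the Director), so Feb 8, 2025 through Mar 26, 2025; Mar 23, 2025 falls inside that range.

Yes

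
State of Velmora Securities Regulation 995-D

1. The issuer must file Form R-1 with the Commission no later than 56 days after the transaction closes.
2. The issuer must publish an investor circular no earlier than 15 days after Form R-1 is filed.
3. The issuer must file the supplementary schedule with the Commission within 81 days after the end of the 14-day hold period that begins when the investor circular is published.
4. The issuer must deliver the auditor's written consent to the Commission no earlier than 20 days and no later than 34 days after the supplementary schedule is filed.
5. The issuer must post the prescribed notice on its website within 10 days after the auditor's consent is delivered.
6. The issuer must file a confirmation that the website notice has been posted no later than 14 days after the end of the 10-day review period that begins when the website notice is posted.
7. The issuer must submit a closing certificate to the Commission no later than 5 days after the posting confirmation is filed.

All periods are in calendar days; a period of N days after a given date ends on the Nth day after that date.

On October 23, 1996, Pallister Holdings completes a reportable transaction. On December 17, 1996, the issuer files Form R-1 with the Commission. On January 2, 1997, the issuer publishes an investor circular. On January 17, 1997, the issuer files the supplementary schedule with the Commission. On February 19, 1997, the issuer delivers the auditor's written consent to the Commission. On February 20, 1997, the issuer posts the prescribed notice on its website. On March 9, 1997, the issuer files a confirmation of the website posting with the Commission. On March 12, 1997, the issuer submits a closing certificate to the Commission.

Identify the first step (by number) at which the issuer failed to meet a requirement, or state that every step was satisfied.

None — every step was satisfied

Step 1 — counting 56 days from October 23, 1996 (when the transaction closes) gives a deadline of December 18, 1996; completed December 17, 1996, before the deadline.
Step 2 — must wait 15 days from December 17, 1996 (when Form R-1 is filed), so not before January 1, 1997; done January 2, 1997, after the minimum wait.
Step 3 — counting 81 days from January 16, 1997 (end of the 14-day hold period, which began when the investor circular is published on January 2, 1997) gives a deadline of April 7, 1997; done January 17, 1997 — timely.
Step 4 — 20 and 34 days from January 17, 1997 (when the supplementary schedule is filed) are February 6, 1997 and February 20, 1997 respectively; February 19, 1997 falls inside that range.
Step 5 — counting 10 days from February 19, 1997 (when the auditor's consent is delivered) gives a deadline of March 1, 1997; February 20, 1997 is within that limit.
Step 6 — counting 14 days from March 2, 1997 (end of the 10-day review period, which began when the website notice is posted on February 20, 1997) gives a deadline of March 16, 1997; completed March 9, 1997, before the deadline.
Step 7 — counting 5 days from March 9, 1997 (when the posting confirmation is filed) gives a deadline of March 14, 1997; completed March 12, 1997, before the deadline.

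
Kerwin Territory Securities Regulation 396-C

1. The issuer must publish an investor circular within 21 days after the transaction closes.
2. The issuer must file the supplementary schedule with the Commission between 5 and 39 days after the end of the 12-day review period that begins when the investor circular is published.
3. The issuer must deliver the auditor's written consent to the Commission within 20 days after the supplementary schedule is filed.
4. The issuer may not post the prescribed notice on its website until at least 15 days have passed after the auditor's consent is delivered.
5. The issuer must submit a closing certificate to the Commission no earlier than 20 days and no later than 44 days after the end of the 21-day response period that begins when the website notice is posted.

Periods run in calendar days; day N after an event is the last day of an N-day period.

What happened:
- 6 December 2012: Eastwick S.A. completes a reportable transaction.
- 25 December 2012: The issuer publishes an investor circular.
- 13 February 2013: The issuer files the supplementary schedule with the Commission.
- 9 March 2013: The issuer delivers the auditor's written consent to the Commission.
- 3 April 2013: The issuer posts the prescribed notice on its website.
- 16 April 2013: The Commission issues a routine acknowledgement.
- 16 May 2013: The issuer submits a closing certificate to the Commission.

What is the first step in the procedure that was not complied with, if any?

Step 3

Step 1: 21 days after 6 December 2012 (when the transaction closes) is 27 December 2012; 25 December 2012 is within that limit.
Step 2: the window is 5–39 days after 6 January 2013 (end of the 12-day review period, which began when the investor circular is published on 25 December 2012), so 11 January 2013 through 14 February 2013; 13 February 2013 falls inside that range.
Step 3: 20 days after 13 February 2013 (when the supplementary schedule is filed) is 5 March 2013; 9 March 2013 misses that deadline by 4 days.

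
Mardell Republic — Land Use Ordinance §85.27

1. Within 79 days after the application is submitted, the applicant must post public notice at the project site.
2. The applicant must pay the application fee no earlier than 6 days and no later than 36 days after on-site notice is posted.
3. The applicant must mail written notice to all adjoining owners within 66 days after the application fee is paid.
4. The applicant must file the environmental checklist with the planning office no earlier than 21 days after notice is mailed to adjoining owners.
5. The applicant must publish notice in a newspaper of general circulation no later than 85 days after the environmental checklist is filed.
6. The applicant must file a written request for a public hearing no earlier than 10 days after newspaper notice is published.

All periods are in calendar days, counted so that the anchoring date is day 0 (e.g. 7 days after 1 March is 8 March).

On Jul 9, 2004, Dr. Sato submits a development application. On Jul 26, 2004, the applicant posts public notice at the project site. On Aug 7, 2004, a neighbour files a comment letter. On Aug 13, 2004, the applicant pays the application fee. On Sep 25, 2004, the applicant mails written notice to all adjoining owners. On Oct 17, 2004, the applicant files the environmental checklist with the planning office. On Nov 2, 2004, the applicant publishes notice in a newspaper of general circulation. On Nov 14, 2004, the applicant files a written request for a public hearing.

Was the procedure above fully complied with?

(1) due by Jul 9, 2004 + 79 days = Sep 26, 2004; Jul 26, 2004 is within that limit.
(2) the permitted window runs from Jul 26, 2004 + 6 = Aug 1, 2004 to Jul 26, 2004 + 36 = Aug 31, 2004; Aug 13, 2004 falls inside that range.
(3) due by Aug 13, 2004 + 66 days = Oct 18, 2004; done Sep 25, 2004 — timely.
(4) permitted from Sep 25, 2004 + 21 days = Oct 16, 2004 onward; done Oct 17, 2004, after the minimum wait.
(5) due by Oct 17, 2004 + 85 days = Jan 10, 2005; completed Nov 2, 2004, before the deadline.
(6) permitted from Nov 2, 2004 + 10 days = Nov 12, 2004 onward; Nov 14, 2004 is on or after that date.

Yes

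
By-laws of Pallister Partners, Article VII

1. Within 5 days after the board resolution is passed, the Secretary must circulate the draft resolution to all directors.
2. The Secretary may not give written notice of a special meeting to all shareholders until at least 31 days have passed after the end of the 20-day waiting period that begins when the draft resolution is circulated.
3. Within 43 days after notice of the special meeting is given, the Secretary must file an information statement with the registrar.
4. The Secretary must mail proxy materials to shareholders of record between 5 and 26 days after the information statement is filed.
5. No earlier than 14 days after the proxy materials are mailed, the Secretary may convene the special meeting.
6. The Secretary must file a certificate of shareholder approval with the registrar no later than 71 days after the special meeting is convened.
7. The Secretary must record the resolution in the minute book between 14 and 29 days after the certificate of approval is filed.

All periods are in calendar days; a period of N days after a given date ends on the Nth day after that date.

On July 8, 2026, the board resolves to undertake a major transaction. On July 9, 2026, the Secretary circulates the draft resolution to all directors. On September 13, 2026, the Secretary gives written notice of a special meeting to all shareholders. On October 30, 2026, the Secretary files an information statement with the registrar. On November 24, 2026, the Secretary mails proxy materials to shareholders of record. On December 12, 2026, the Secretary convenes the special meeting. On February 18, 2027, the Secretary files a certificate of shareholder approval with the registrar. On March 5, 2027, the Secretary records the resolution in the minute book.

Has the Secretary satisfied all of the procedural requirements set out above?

(1) due by July 8, 2026 + 5 days = July 13, 2026; completed July 9, 2026, before the deadline.
(2) permitted from July 29, 2026 + 31 days = August 29, 2026 onward; September 13, 2026 is on or after that date.
(3) due by September 13, 2026 + 43 days = October 26, 2026; October 30, 2026 misses that deadline by 4 days.

No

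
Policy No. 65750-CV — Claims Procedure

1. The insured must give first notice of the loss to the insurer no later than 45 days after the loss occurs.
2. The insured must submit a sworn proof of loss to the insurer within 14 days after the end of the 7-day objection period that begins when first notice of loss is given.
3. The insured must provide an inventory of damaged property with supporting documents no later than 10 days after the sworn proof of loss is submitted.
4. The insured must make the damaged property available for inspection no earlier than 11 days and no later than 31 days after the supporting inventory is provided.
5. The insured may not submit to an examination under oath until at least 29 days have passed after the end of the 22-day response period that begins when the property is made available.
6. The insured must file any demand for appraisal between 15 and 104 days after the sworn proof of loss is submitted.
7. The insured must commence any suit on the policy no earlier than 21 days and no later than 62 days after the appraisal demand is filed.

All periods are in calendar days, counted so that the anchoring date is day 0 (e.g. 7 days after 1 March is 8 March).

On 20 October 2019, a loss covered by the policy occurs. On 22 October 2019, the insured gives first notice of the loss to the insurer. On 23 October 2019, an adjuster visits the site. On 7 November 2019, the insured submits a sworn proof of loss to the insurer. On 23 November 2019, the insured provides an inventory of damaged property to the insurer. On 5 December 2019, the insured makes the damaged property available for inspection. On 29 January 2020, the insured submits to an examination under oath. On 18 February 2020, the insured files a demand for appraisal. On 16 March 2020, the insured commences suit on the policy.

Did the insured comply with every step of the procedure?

No

Step 1 — counting 45 days from 20 October 2019 (when the loss occurs) gives a deadline of 4 December 2019; done 22 October 2019 — timely.
Step 2 — counting 14 days from 29 October 2019 (end of the 7-day objection period, which began when first notice of loss is given on 22 October 2019) gives a deadline of 12 November 2019; completed 7 November 2019, before the deadline.
Step 3 — counting 10 days from 7 November 2019 (when the sworn proof of loss is submitted) gives a deadline of 17 November 2019; not done until 23 November 2019, 6 days after the deadline.
That is the first point of non-compliance.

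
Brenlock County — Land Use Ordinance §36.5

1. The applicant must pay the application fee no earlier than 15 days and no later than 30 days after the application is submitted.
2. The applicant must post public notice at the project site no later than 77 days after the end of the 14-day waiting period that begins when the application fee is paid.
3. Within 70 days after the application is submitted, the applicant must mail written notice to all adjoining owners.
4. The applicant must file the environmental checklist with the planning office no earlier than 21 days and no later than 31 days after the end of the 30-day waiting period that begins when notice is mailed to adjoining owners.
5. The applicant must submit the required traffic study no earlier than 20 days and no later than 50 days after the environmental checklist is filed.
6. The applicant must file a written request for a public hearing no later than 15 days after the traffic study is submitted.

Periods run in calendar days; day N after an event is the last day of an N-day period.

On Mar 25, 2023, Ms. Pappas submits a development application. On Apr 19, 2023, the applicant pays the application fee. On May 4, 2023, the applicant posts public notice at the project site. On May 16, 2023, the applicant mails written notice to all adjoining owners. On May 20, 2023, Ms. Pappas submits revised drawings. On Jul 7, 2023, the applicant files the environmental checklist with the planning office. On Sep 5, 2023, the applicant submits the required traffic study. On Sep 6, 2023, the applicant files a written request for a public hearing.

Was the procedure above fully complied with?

No

Step 1: the window is 15–30 days after Mar 25, 2023 (when the application is submitted), so Apr 9, 2023 through Apr 24, 2023; done Apr 19, 2023 — within the window.
Step 2: 77 days after May 3, 2023 (end of the 14-day waiting period, which began when the application fee is paid on Apr 19, 2023) is Jul 19, 2023; completed May 4, 2023, before the deadline.
Step 3: 70 days after Mar 25, 2023 (when the application is submitted) is Jun 3, 2023; completed May 16, 2023, before the deadline.
Step 4: the window is 21–31 days after Jun 15, 2023 (end of the 30-day waiting period, which began when notice is mailed to adjoining owners on May 16, 2023), so Jul 6, 2023 through Jul 16, 2023; done Jul 7, 2023, which is between those dates.
Step 5: the window is 20–50 days after Jul 7, 2023 (when the environmental checklist is filed), so Jul 27, 2023 through Aug 26, 2023; done Sep 5, 2023 — 10 days after the window closed.
Later steps need not be reached.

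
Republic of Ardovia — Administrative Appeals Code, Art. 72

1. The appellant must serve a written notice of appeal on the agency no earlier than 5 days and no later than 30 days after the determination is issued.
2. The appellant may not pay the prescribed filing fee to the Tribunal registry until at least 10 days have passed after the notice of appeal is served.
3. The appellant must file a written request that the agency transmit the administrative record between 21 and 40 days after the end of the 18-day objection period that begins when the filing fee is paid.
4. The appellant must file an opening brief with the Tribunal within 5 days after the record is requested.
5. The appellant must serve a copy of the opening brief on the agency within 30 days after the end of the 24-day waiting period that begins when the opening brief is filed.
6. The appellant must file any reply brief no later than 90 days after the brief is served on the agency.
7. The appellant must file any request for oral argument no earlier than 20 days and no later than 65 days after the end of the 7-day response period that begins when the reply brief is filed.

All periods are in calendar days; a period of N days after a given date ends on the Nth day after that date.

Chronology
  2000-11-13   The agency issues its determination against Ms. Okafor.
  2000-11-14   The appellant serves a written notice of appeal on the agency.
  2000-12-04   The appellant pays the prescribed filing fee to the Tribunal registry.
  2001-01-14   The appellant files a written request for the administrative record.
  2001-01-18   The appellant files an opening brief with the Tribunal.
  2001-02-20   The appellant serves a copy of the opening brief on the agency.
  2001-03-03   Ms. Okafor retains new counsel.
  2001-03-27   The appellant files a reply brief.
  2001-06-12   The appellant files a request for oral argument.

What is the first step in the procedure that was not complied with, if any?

Step 1

Step 1 — 5 and 30 days from 2000-11-13 (when the determination is issued) are 2000-11-18 and 2000-12-13 respectively; 2000-11-14 is 4 days too early.
That is the first point of non-compliance.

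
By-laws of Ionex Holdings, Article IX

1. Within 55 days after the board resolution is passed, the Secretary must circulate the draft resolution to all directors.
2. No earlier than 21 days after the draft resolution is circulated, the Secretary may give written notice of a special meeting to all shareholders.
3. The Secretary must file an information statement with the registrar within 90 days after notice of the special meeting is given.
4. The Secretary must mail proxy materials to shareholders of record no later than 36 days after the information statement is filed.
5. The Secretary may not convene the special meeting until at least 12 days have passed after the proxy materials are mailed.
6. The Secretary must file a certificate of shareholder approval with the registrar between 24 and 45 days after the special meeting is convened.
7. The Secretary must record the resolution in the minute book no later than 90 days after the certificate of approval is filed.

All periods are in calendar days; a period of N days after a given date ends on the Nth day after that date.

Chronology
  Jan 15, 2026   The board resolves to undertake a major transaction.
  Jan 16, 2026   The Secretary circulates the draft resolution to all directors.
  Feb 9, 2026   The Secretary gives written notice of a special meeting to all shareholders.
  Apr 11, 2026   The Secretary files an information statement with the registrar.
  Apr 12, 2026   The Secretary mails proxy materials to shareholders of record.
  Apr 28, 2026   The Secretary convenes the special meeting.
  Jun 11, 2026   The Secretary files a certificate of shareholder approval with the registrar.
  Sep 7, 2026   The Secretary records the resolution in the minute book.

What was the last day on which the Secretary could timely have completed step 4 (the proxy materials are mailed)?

May 17, 2026

Step 4 runs from Apr 11, 2026, when the information statement is filed. 36 days after Apr 11, 2026 is May 17, 2026.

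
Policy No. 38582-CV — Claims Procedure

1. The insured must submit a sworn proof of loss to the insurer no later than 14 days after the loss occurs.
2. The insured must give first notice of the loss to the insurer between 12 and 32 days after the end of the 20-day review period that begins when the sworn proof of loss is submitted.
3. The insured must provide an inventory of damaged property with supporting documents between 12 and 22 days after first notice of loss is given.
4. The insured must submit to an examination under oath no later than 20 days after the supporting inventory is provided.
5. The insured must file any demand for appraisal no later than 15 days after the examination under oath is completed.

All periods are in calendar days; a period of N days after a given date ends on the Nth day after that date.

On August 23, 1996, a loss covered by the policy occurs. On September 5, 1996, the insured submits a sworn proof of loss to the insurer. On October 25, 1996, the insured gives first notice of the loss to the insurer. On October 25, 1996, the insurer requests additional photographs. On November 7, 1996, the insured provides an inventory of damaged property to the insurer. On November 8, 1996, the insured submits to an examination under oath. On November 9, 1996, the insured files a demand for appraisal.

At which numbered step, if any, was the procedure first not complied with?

None — every step was satisfied

Step 1 — counting 14 days from August 23, 1996 (when the loss occurs) gives a deadline of September 6, 1996; September 5, 1996 is within that limit.
Step 2 — 12 and 32 days from September 25, 1996 (end of the 20-day review period, which began when the sworn proof of loss is submitted on September 5, 1996) are October 7, 1996 and October 27, 1996 respectively; done October 25, 1996, which is between those dates.
Step 3 — 12 and 22 days from October 25, 1996 (when first notice of loss is given) are November 6, 1996 and November 16, 1996 respectively; done November 7, 1996, which is between those dates.
Step 4 — counting 20 days from November 7, 1996 (when the supporting inventory is provided) gives a deadline of November 27, 1996; done November 8, 1996 — timely.
Step 5 — counting 15 days from November 8, 1996 (when the examination under oath is completed) gives a deadline of November 23, 1996; November 9, 1996 is within that limit.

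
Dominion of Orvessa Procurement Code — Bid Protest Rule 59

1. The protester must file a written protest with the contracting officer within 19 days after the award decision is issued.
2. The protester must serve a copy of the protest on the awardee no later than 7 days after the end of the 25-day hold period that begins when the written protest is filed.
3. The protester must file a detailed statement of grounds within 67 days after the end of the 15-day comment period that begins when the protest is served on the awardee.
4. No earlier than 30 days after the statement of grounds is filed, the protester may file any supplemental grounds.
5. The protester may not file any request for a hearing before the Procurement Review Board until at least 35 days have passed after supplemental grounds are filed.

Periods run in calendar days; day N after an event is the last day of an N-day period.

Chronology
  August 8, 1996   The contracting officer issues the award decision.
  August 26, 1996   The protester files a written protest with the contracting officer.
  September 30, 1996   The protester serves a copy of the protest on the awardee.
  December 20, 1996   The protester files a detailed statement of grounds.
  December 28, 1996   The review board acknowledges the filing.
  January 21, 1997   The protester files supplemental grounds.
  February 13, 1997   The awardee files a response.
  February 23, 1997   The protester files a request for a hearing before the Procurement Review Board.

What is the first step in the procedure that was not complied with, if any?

Step 2

(1) due by August 8, 1996 + 19 days = August 27, 1996; completed August 26, 1996, before the deadline.
(2) due by September 20, 1996 + 7 days = September 27, 1996; September 30, 1996 misses that deadline by 3 days.
No need to go further; step 2 was not satisfied.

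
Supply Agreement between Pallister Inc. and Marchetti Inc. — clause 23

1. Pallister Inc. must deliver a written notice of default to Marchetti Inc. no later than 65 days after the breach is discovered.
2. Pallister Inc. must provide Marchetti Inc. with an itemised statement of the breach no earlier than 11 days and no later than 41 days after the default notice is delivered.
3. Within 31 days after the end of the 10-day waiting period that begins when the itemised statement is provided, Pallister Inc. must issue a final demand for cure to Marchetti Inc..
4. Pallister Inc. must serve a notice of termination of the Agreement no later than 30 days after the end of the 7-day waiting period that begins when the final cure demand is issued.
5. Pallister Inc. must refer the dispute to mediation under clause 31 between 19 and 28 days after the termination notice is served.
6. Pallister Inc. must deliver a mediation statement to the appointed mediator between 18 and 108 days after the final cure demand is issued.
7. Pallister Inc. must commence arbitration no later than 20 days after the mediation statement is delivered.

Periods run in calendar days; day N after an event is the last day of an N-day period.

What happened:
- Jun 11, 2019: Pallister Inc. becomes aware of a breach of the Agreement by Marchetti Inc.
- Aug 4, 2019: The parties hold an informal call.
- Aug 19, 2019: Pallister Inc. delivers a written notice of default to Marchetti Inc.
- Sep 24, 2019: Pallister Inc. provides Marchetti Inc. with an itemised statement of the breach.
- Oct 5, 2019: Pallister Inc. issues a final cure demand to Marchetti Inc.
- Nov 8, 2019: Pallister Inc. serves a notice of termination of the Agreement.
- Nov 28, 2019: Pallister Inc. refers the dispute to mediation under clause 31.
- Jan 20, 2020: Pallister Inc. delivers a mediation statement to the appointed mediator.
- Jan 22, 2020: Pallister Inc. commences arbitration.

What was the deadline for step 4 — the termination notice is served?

Nov 11, 2019

The final cure demand is issued on Oct 5, 2019; the 7-day waiting period therefore ends Oct 12, 2019, and step 4 runs from that date. 30 days after Oct 12, 2019 is Nov 11, 2019.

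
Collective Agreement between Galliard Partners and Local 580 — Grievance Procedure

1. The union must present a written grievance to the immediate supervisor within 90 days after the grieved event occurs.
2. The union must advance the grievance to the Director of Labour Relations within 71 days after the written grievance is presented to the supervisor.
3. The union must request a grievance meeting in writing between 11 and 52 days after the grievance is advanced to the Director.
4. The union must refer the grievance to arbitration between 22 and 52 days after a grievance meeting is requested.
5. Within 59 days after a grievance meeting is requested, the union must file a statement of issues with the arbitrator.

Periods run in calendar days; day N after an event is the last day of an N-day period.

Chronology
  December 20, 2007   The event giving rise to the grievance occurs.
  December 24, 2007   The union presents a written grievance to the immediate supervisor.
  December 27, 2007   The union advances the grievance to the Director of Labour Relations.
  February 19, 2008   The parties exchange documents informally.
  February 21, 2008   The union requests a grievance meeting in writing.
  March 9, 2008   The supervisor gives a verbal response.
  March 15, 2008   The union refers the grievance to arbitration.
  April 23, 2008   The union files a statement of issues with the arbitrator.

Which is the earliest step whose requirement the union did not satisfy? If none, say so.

Step 3

Step 1: 90 days after December 20, 2007 (when the grieved event occurs) is March 19, 2008; December 24, 2007 is within that limit.
Step 2: 71 days after December 24, 2007 (when the written grievance is presented to the supervisor) is March 4, 2008; completed December 27, 2007, before the deadline.
Step 3: the window is 11–52 days after December 27, 2007 (when the grievance is advanced to the Director), so January 7, 2008 through February 17, 2008; done February 21, 2008 — 4 days after the window closed.
The analysis stops there.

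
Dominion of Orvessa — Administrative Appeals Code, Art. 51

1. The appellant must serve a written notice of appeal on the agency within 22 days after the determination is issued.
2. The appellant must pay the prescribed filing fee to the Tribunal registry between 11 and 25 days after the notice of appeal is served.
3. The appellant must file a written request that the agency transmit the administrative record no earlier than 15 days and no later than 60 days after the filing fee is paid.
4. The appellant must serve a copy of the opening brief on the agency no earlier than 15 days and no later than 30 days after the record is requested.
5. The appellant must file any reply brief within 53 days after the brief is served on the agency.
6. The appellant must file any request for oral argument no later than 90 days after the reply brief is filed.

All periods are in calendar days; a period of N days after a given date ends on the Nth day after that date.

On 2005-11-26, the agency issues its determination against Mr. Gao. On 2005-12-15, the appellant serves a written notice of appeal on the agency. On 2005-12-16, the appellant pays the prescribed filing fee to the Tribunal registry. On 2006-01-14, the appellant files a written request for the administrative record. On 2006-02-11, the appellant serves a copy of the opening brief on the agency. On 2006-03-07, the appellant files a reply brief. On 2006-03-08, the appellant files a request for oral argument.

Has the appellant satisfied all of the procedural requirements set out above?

Step 1 — counting 22 days from 2005-11-26 (when the determination is issued) gives a deadline of 2005-12-18; completed 2005-12-15, before the deadline.
Step 2 — 11 and 25 days from 2005-12-15 (when the notice of appeal is served) are 2005-12-26 and 2006-01-09 respectively; done 2005-12-16 — 10 days before the window opened.
The procedure was therefore not followed at step 2.

No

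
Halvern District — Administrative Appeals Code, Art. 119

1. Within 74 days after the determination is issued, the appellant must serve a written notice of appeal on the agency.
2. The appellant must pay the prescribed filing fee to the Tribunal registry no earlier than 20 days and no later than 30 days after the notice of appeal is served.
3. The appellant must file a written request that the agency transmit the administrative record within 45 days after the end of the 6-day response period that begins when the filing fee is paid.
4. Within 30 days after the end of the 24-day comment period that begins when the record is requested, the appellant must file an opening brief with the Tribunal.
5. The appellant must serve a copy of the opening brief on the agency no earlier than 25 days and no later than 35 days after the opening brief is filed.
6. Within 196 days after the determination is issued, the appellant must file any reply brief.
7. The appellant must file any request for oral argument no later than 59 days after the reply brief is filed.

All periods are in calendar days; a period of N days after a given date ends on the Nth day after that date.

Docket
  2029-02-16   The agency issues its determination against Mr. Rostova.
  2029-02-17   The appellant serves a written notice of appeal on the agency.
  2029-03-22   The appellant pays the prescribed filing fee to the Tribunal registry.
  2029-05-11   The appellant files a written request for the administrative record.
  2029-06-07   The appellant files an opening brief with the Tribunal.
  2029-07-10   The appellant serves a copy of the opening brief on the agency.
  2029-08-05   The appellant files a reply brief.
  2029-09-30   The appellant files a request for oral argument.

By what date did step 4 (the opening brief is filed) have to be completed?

The record is requested on 2029-05-11; the 24-day comment period therefore ends 2029-06-04, and step 4 runs from that date. 30 days after 2029-06-04 is 2029-07-04.

2029-07-04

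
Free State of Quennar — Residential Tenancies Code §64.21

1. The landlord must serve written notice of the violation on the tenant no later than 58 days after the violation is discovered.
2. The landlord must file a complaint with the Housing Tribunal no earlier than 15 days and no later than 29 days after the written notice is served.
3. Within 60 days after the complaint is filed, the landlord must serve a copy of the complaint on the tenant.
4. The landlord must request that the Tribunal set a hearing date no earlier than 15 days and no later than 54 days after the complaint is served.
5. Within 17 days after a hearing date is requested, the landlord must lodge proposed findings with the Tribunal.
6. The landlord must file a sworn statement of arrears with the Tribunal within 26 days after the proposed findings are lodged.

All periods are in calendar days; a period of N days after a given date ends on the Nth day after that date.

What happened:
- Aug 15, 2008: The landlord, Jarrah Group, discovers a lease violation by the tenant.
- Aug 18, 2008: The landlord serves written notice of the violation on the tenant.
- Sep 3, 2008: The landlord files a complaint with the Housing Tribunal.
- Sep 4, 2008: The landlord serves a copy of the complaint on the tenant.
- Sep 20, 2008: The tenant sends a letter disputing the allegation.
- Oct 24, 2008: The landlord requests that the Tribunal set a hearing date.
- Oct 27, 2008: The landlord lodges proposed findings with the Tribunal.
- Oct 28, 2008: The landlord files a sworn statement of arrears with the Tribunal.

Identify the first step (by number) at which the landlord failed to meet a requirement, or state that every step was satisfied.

None — every step was satisfied

(1) due by Aug 15, 2008 + 58 days = Oct 12, 2008; Aug 18, 2008 is within that limit.
(2) the permitted window runs from Aug 18, 2008 + 15 = Sep 2, 2008 to Aug 18, 2008 + 29 = Sep 16, 2008; done Sep 3, 2008 — within the window.
(3) due by Sep 3, 2008 + 60 days = Nov 2, 2008; done Sep 4, 2008 — timely.
(4) the permitted window runs from Sep 4, 2008 + 15 = Sep 19, 2008 to Sep 4, 2008 + 54 = Oct 28, 2008; done Oct 24, 2008 — within the window.
(5) due by Oct 24, 2008 + 17 days = Nov 10, 2008; done Oct 27, 2008 — timely.
(6) due by Oct 27, 2008 + 26 days = Nov 22, 2008; Oct 28, 2008 is within that limit.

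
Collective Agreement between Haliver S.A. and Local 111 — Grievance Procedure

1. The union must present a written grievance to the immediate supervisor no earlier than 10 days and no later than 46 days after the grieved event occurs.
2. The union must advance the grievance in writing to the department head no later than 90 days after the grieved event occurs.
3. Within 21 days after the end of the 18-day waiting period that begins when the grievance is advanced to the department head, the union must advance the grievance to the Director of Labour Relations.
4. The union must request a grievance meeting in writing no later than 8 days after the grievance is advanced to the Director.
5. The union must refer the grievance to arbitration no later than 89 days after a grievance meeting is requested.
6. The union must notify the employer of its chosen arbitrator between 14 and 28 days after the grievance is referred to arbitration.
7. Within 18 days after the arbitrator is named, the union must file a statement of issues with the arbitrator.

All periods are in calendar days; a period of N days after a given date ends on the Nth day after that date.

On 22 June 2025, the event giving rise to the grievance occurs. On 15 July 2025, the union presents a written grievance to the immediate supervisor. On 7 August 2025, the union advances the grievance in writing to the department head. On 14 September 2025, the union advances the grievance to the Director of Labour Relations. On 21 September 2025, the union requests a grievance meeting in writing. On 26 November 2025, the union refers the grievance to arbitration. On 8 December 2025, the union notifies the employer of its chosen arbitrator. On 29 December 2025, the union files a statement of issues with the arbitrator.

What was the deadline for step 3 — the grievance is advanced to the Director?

15 September 2025

The grievance is advanced to the department head on 7 August 2025; the 18-day waiting period therefore ends 25 August 2025, and step 3 runs from that date. 21 days after 25 August 2025 is 15 September 2025.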